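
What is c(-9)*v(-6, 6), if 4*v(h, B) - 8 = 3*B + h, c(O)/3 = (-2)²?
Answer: 60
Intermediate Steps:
c(O) = 12 (c(O) = 3*(-2)² = 3*4 = 12)
v(h, B) = 2 + h/4 + 3*B/4 (v(h, B) = 2 + (3*B + h)/4 = 2 + (h + 3*B)/4 = 2 + (h/4 + 3*B/4) = 2 + h/4 + 3*B/4)
c(-9)*v(-6, 6) = 12*(2 + (¼)*(-6) + (¾)*6) = 12*(2 - 3/2 + 9/2) = 12*5 = 60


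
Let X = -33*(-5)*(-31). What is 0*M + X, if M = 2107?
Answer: -5115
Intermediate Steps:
X = -5115 (X = 165*(-31) = -5115)
0*M + X = 0*2107 - 5115 = 0 - 5115 = -5115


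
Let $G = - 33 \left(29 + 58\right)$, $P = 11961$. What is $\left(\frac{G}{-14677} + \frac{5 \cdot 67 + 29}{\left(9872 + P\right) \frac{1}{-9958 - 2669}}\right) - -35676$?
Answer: $\frac{1623532315329}{45777563} \approx 35466.0$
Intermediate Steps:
$G = -2871$ ($G = \left(-33\right) 87 = -2871$)
$\left(\frac{G}{-14677} + \frac{5 \cdot 67 + 29}{\left(9872 + P\right) \frac{1}{-9958 - 2669}}\right) - -35676 = \left(- \frac{2871}{-14677} + \frac{5 \cdot 67 + 29}{\left(9872 + 11961\right) \frac{1}{-9958 - 2669}}\right) - -35676 = \left(\left(-2871\right) \left(- \frac{1}{14677}\right) + \frac{335 + 29}{21833 \frac{1}{-12627}}\right) + 35676 = \left(\frac{2871}{14677} + \frac{364}{21833 \left(- \frac{1}{12627}\right)}\right) + 35676 = \left(\frac{2871}{14677} + \frac{364}{- \frac{21833}{12627}}\right) + 35676 = \left(\frac{2871}{14677} + 364 \left(- \frac{12627}{21833}\right)\right) + 35676 = \left(\frac{2871}{14677} - \frac{656604}{3119}\right) + 35676 = - \frac{9628022259}{45777563} + 35676 = \frac{1623532315329}{45777563}$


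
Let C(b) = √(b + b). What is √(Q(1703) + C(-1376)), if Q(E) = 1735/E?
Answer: √(2954705 + 23201672*I*√43)/1703 ≈ 5.1715 + 5.072*I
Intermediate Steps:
C(b) = √2*√b (C(b) = √(2*b) = √2*√b)
√(Q(1703) + C(-1376)) = √(1735/1703 + √2*√(-1376)) = √(1735*(1/1703) + √2*(4*I*√86)) = √(1735/1703 + 8*I*√43)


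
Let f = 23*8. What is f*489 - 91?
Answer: 89885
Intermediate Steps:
f = 184
f*489 - 91 = 184*489 - 91 = 89976 - 91 = 89885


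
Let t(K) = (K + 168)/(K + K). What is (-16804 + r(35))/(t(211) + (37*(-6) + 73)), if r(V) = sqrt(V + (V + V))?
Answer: 7091288/62499 - 422*sqrt(105)/62499 ≈ 113.39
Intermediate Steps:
t(K) = (168 + K)/(2*K) (t(K) = (168 + K)/((2*K)) = (168 + K)*(1/(2*K)) = (168 + K)/(2*K))
r(V) = sqrt(3)*sqrt(V) (r(V) = sqrt(V + 2*V) = sqrt(3*V) = sqrt(3)*sqrt(V))
(-16804 + r(35))/(t(211) + (37*(-6) + 73)) = (-16804 + sqrt(3)*sqrt(35))/((1/2)*(168 + 211)/211 + (37*(-6) + 73)) = (-16804 + sqrt(105))/((1/2)*(1/211)*379 + (-222 + 73)) = (-16804 + sqrt(105))/(379/422 - 149) = (-16804 + sqrt(105))/(-62499/422) = (-16804 + sqrt(105))*(-422/62499) = 7091288/62499 - 422*sqrt(105)/62499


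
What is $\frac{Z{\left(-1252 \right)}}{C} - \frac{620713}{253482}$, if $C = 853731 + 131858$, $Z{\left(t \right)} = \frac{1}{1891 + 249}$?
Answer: $- \frac{654591658177249}{267317105860860} \approx -2.4487$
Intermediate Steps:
$Z{\left(t \right)} = \frac{1}{2140}$
$C = 985589$
$\frac{Z{\left(-1252 \right)}}{C} - \frac{620713}{253482} = \frac{1}{2140 \cdot 985589} - \frac{620713}{253482} = \frac{1}{2140} \cdot \frac{1}{985589} - \frac{620713}{253482} = \frac{1}{2109160460} - \frac{620713}{253482} = - \frac{654591658177249}{267317105860860}$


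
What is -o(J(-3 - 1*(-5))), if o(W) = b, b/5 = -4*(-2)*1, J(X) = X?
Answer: -40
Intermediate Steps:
b = 40 (b = 5*(-4*(-2)*1) = 5*(8*1) = 5*8 = 40)
o(W) = 40
-o(J(-3 - 1*(-5))) = -1*40 = -40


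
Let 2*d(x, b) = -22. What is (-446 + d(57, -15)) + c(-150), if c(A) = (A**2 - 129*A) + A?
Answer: 41243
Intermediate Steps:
c(A) = A**2 - 128*A
d(x, b) = -11 (d(x, b) = (1/2)*(-22) = -11)
(-446 + d(57, -15)) + c(-150) = (-446 - 11) - 150*(-128 - 150) = -457 - 150*(-278) = -457 + 41700 = 41243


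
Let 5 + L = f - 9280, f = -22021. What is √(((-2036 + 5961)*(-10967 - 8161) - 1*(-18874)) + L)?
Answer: 2*I*√18772458 ≈ 8665.4*I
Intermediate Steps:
L = -31306 (L = -5 + (-22021 - 9280) = -5 - 31301 = -31306)
√(((-2036 + 5961)*(-10967 - 8161) - 1*(-18874)) + L) = √(((-2036 + 5961)*(-10967 - 8161) - 1*(-18874)) - 31306) = √((3925*(-19128) + 18874) - 31306) = √((-75077400 + 18874) - 31306) = √(-75058526 - 31306) = √(-75089832) = 2*I*√18772458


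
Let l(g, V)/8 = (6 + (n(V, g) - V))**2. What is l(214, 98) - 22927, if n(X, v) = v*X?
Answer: 3487772273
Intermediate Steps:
n(X, v) = X*v
l(g, V) = 8*(6 - V + V*g)**2 (l(g, V) = 8*(6 + (V*g - V))**2 = 8*(6 + (-V + V*g))**2 = 8*(6 - V + V*g)**2)
l(214, 98) - 22927 = 8*(6 - 1*98 + 98*214)**2 - 22927 = 8*(6 - 98 + 20972)**2 - 22927 = 8*20880**2 - 22927 = 8*435974400 - 22927 = 3487795200 - 22927 = 3487772273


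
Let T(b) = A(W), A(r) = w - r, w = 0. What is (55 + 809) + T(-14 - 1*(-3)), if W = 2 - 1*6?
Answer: 868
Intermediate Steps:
W = -4 (W = 2 - 6 = -4)
A(r) = -r (A(r) = 0 - r = -r)
T(b) = 4 (T(b) = -1*(-4) = 4)
(55 + 809) + T(-14 - 1*(-3)) = (55 + 809) + 4 = 864 + 4 = 868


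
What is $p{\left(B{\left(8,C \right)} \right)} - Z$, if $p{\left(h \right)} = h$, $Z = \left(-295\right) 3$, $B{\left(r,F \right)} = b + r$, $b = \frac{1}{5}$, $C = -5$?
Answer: $\frac{4466}{5} \approx 893.2$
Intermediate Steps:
$b = \frac{1}{5} \approx 0.2$
$B{\left(r,F \right)} = \frac{1}{5} + r$
$Z = -885$
$p{\left(B{\left(8,C \right)} \right)} - Z = \left(\frac{1}{5} + 8\right) - -885 = \frac{41}{5} + 885 = \frac{4466}{5}$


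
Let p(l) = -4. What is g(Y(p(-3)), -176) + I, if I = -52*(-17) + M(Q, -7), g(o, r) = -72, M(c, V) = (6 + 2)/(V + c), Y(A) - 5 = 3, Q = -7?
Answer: 5680/7 ≈ 811.43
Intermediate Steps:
Y(A) = 8 (Y(A) = 5 + 3 = 8)
M(c, V) = 8/(V + c)
I = 6184/7 (I = -52*(-17) + 8/(-7 - 7) = 884 + 8/(-14) = 884 + 8*(-1/14) = 884 - 4/7 = 6184/7 ≈ 883.43)
g(Y(p(-3)), -176) + I = -72 + 6184/7 = 5680/7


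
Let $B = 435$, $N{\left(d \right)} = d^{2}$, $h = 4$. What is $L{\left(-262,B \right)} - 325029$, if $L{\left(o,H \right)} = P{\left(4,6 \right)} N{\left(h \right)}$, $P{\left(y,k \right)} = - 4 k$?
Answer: $-325413$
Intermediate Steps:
$L{\left(o,H \right)} = -384$ ($L{\left(o,H \right)} = \left(-4\right) 6 \cdot 4^{2} = \left(-24\right) 16 = -384$)
$L{\left(-262,B \right)} - 325029 = -384 - 325029 = -325413$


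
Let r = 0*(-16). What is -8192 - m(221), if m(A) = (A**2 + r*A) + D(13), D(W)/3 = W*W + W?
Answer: -57579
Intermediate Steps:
r = 0
D(W) = 3*W + 3*W**2 (D(W) = 3*(W*W + W) = 3*(W**2 + W) = 3*(W + W**2) = 3*W + 3*W**2)
m(A) = 546 + A**2 (m(A) = (A**2 + 0*A) + 3*13*(1 + 13) = (A**2 + 0) + 3*13*14 = A**2 + 546 = 546 + A**2)
-8192 - m(221) = -8192 - (546 + 221**2) = -8192 - (546 + 48841) = -8192 - 1*49387 = -8192 - 49387 = -57579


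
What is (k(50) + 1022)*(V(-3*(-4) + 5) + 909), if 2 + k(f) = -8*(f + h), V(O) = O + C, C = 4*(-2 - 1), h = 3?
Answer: 544744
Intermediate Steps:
C = -12 (C = 4*(-3) = -12)
V(O) = -12 + O (V(O) = O - 12 = -12 + O)
k(f) = -26 - 8*f (k(f) = -2 - 8*(f + 3) = -2 - 8*(3 + f) = -2 + (-24 - 8*f) = -26 - 8*f)
(k(50) + 1022)*(V(-3*(-4) + 5) + 909) = ((-26 - 8*50) + 1022)*((-12 + (-3*(-4) + 5)) + 909) = ((-26 - 400) + 1022)*((-12 + (12 + 5)) + 909) = (-426 + 1022)*((-12 + 17) + 909) = 596*(5 + 909) = 596*914 = 544744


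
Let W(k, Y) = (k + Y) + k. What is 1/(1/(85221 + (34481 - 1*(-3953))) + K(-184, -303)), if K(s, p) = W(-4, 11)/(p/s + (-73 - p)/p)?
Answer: 6119562295/20682090169 ≈ 0.29589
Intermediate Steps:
W(k, Y) = Y + 2*k (W(k, Y) = (Y + k) + k = Y + 2*k)
K(s, p) = 3/(p/s + (-73 - p)/p) (K(s, p) = (11 + 2*(-4))/(p/s + (-73 - p)/p) = (11 - 8)/(p/s + (-73 - p)/p) = 3/(p/s + (-73 - p)/p))
1/(1/(85221 + (34481 - 1*(-3953))) + K(-184, -303)) = 1/(1/(85221 + (34481 - 1*(-3953))) + 3*(-303)*(-184)/((-303)² - 73*(-184) - 1*(-303)*(-184))) = 1/(1/(85221 + (34481 + 3953)) + 3*(-303)*(-184)/(91809 + 13432 - 55752)) = 1/(1/(85221 + 38434) + 3*(-303)*(-184)/49489) = 1/(1/123655 + 3*(-303)*(-184)*(1/49489)) = 1/(1/123655 + 167256/49489) = 1/(20682090169/6119562295) = 6119562295/20682090169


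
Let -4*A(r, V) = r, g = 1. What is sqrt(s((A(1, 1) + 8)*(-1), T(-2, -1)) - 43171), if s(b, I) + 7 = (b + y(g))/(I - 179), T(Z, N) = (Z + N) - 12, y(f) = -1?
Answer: I*sqrt(6500182042)/388 ≈ 207.79*I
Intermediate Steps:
A(r, V) = -r/4
T(Z, N) = -12 + N + Z (T(Z, N) = (N + Z) - 12 = -12 + N + Z)
s(b, I) = -7 + (-1 + b)/(-179 + I) (s(b, I) = -7 + (b - 1)/(I - 179) = -7 + (-1 + b)/(-179 + I))
sqrt(s((A(1, 1) + 8)*(-1), T(-2, -1)) - 43171) = sqrt((1252 + (-1/4*1 + 8)*(-1) - 7*(-12 - 1 - 2))/(-179 + (-12 - 1 - 2)) - 43171) = sqrt((1252 + (-1/4 + 8)*(-1) - 7*(-15))/(-179 - 15) - 43171) = sqrt((1252 + (31/4)*(-1) + 105)/(-194) - 43171) = sqrt(-(1252 - 31/4 + 105)/194 - 43171) = sqrt(-1/194*5397/4 - 43171) = sqrt(-5397/776 - 43171) = sqrt(-33506093/776) = I*sqrt(6500182042)/388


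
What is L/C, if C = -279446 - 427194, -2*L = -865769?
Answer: -865769/1413280 ≈ -0.61260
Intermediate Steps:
L = 865769/2 (L = -½*(-865769) = 865769/2 ≈ 4.3288e+5)
C = -706640
L/C = (865769/2)/(-706640) = (865769/2)*(-1/706640) = -865769/1413280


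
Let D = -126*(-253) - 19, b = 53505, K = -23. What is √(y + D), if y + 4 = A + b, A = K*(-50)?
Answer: √86510 ≈ 294.13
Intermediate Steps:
A = 1150 (A = -23*(-50) = 1150)
D = 31859 (D = 31878 - 19 = 31859)
y = 54651 (y = -4 + (1150 + 53505) = -4 + 54655 = 54651)
√(y + D) = √(54651 + 31859) = √86510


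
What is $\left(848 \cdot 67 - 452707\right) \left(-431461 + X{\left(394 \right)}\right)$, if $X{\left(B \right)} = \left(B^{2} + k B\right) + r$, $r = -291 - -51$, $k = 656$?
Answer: $7126433891$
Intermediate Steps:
$r = -240$ ($r = -291 + 51 = -240$)
$X{\left(B \right)} = -240 + B^{2} + 656 B$ ($X{\left(B \right)} = \left(B^{2} + 656 B\right) - 240 = -240 + B^{2} + 656 B$)
$\left(848 \cdot 67 - 452707\right) \left(-431461 + X{\left(394 \right)}\right) = \left(848 \cdot 67 - 452707\right) \left(-431461 + \left(-240 + 394^{2} + 656 \cdot 394\right)\right) = \left(56816 - 452707\right) \left(-431461 + \left(-240 + 155236 + 258464\right)\right) = - 395891 \left(-431461 + 413460\right) = \left(-395891\right) \left(-18001\right) = 7126433891$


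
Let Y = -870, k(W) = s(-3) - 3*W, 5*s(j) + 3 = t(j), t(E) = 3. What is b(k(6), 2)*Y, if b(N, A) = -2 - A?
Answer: 3480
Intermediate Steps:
s(j) = 0 (s(j) = -⅗ + (⅕)*3 = -⅗ + ⅗ = 0)
k(W) = -3*W (k(W) = 0 - 3*W = -3*W)
b(k(6), 2)*Y = (-2 - 1*2)*(-870) = (-2 - 2)*(-870) = -4*(-870) = 3480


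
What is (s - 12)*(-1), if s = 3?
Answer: 9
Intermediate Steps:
(s - 12)*(-1) = (3 - 12)*(-1) = -9*(-1) = 9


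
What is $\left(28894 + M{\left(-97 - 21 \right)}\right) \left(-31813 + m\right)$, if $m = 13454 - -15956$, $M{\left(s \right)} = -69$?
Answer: $-69266475$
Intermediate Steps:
$m = 29410$ ($m = 13454 + 15956 = 29410$)
$\left(28894 + M{\left(-97 - 21 \right)}\right) \left(-31813 + m\right) = \left(28894 - 69\right) \left(-31813 + 29410\right) = 28825 \left(-2403\right) = -69266475$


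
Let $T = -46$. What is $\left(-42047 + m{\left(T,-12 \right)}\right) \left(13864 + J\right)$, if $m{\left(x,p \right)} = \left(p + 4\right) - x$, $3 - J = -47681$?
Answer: $-2585569932$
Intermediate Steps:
$J = 47684$ ($J = 3 - -47681 = 3 + 47681 = 47684$)
$m{\left(x,p \right)} = 4 + p - x$ ($m{\left(x,p \right)} = \left(4 + p\right) - x = 4 + p - x$)
$\left(-42047 + m{\left(T,-12 \right)}\right) \left(13864 + J\right) = \left(-42047 - -38\right) \left(13864 + 47684\right) = \left(-42047 + \left(4 - 12 + 46\right)\right) 61548 = \left(-42047 + 38\right) 61548 = \left(-42009\right) 61548 = -2585569932$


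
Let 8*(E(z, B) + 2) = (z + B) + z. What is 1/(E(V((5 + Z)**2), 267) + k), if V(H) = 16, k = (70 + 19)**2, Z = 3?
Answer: 8/63651 ≈ 0.00012569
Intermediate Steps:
k = 7921 (k = 89**2 = 7921)
E(z, B) = -2 + z/4 + B/8 (E(z, B) = -2 + ((z + B) + z)/8 = -2 + ((B + z) + z)/8 = -2 + (B + 2*z)/8 = -2 + (z/4 + B/8) = -2 + z/4 + B/8)
1/(E(V((5 + Z)**2), 267) + k) = 1/((-2 + (1/4)*16 + (1/8)*267) + 7921) = 1/((-2 + 4 + 267/8) + 7921) = 1/(283/8 + 7921) = 1/(63651/8) = 8/63651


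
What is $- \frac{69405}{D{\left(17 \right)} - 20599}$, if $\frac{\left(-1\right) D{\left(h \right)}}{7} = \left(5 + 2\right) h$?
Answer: $\frac{23135}{7144} \approx 3.2384$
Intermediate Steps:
$D{\left(h \right)} = - 49 h$ ($D{\left(h \right)} = - 7 \left(5 + 2\right) h = - 7 \cdot 7 h = - 49 h$)
$- \frac{69405}{D{\left(17 \right)} - 20599} = - \frac{69405}{\left(-49\right) 17 - 20599} = - \frac{69405}{-833 - 20599} = - \frac{69405}{-21432} = \left(-69405\right) \left(- \frac{1}{21432}\right) = \frac{23135}{7144}$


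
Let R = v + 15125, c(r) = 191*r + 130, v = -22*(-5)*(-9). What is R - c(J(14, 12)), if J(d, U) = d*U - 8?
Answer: -16555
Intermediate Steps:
v = -990 (v = 110*(-9) = -990)
J(d, U) = -8 + U*d (J(d, U) = U*d - 8 = -8 + U*d)
c(r) = 130 + 191*r
R = 14135 (R = -990 + 15125 = 14135)
R - c(J(14, 12)) = 14135 - (130 + 191*(-8 + 12*14)) = 14135 - (130 + 191*(-8 + 168)) = 14135 - (130 + 191*160) = 14135 - (130 + 30560) = 14135 - 1*30690 = 14135 - 30690 = -16555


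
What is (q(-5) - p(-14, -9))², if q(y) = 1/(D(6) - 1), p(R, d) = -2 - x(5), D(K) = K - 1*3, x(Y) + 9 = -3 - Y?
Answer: 841/4 ≈ 210.25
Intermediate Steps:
x(Y) = -12 - Y (x(Y) = -9 + (-3 - Y) = -12 - Y)
D(K) = -3 + K (D(K) = K - 3 = -3 + K)
p(R, d) = 15 (p(R, d) = -2 - (-12 - 1*5) = -2 - (-12 - 5) = -2 - 1*(-17) = -2 + 17 = 15)
q(y) = ½ (q(y) = 1/((-3 + 6) - 1) = 1/(3 - 1) = 1/2 = ½)
(q(-5) - p(-14, -9))² = (½ - 1*15)² = (½ - 15)² = (-29/2)² = 841/4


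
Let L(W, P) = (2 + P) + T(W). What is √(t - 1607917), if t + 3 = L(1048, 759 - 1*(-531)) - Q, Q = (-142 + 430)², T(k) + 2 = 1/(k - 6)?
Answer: 3*I*√203830958166/1042 ≈ 1299.8*I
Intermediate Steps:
T(k) = -2 + 1/(-6 + k) (T(k) = -2 + 1/(k - 6) = -2 + 1/(-6 + k))
L(W, P) = 2 + P + (13 - 2*W)/(-6 + W) (L(W, P) = (2 + P) + (13 - 2*W)/(-6 + W) = 2 + P + (13 - 2*W)/(-6 + W))
Q = 82944 (Q = 288² = 82944)
t = -85086593/1042 (t = -3 + ((1 - 6*(759 - 1*(-531)) + (759 - 1*(-531))*1048)/(-6 + 1048) - 1*82944) = -3 + ((1 - 6*(759 + 531) + (759 + 531)*1048)/1042 - 82944) = -3 + ((1 - 6*1290 + 1290*1048)/1042 - 82944) = -3 + ((1 - 7740 + 1351920)/1042 - 82944) = -3 + ((1/1042)*1344181 - 82944) = -3 + (1344181/1042 - 82944) = -3 - 85083467/1042 = -85086593/1042 ≈ -81657.)
√(t - 1607917) = √(-85086593/1042 - 1607917) = √(-1760536107/1042) = 3*I*√203830958166/1042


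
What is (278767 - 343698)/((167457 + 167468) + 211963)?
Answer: -64931/546888 ≈ -0.11873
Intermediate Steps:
(278767 - 343698)/((167457 + 167468) + 211963) = -64931/(334925 + 211963) = -64931/546888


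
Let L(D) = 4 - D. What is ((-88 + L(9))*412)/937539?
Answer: -12772/312513 ≈ -0.040869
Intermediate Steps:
((-88 + L(9))*412)/937539 = ((-88 + (4 - 1*9))*412)/937539 = ((-88 + (4 - 9))*412)*(1/937539) = ((-88 - 5)*412)*(1/937539) = -93*412*(1/937539) = -38316*1/937539 = -12772/312513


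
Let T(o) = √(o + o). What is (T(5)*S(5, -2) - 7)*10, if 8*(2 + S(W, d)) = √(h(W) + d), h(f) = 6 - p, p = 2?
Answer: -70 - 5*√10*(16 - √2)/4 ≈ -127.66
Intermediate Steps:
h(f) = 4 (h(f) = 6 - 1*2 = 6 - 2 = 4)
T(o) = √2*√o (T(o) = √(2*o) = √2*√o)
S(W, d) = -2 + √(4 + d)/8
(T(5)*S(5, -2) - 7)*10 = ((√2*√5)*(-2 + √(4 - 2)/8) - 7)*10 = (√10*(-2 + √2/8) - 7)*10 = (-7 + √10*(-2 + √2/8))*10 = -70 + 10*√10*(-2 + √2/8)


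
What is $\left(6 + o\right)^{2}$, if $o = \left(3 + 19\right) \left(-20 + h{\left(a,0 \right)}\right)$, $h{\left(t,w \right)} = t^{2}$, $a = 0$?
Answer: $188356$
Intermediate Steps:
$o = -440$ ($o = \left(3 + 19\right) \left(-20 + 0^{2}\right) = 22 \left(-20 + 0\right) = 22 \left(-20\right) = -440$)
$\left(6 + o\right)^{2} = \left(6 - 440\right)^{2} = \left(-434\right)^{2} = 188356$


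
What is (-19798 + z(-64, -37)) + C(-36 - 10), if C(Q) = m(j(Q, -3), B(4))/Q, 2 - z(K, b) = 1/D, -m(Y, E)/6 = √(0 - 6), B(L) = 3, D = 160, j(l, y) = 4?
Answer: -3167361/160 + 3*I*√6/23 ≈ -19796.0 + 0.3195*I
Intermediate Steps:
m(Y, E) = -6*I*√6 (m(Y, E) = -6*√(0 - 6) = -6*I*√6)
z(K, b) = 319/160 (z(K, b) = 2 - 1/160 = 319/160)
C(Q) = -6*I*√6/Q (C(Q) = (-6*I*√6)/Q = -6*I*√6/Q)
(-19798 + z(-64, -37)) + C(-36 - 10) = (-19798 + 319/160) - 6*I*√6/(-36 - 10) = -3167361/160 - 6*I*√6/(-46) = -3167361/160 - 6*I*√6*(-1/46) = -3167361/160 + 3*I*√6/23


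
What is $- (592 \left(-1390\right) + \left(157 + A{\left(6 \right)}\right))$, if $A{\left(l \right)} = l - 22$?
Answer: $822739$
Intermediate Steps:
$A{\left(l \right)} = -22 + l$
$- (592 \left(-1390\right) + \left(157 + A{\left(6 \right)}\right)) = - (592 \left(-1390\right) + \left(157 + \left(-22 + 6\right)\right)) = - (-822880 + \left(157 - 16\right)) = - (-822880 + 141) = \left(-1\right) \left(-822739\right) = 822739$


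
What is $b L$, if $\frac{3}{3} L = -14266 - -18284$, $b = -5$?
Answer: $-20090$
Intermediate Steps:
$L = 4018$ ($L = -14266 - -18284 = -14266 + 18284 = 4018$)
$b L = \left(-5\right) 4018 = -20090$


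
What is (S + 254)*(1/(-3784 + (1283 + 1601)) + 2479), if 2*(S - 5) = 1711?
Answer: 1657706557/600 ≈ 2.7628e+6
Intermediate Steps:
S = 1721/2 (S = 5 + (½)*1711 = 5 + 1711/2 = 1721/2 ≈ 860.50)
(S + 254)*(1/(-3784 + (1283 + 1601)) + 2479) = (1721/2 + 254)*(1/(-3784 + (1283 + 1601)) + 2479) = 2229*(1/(-3784 + 2884) + 2479)/2 = 2229*(1/(-900) + 2479)/2 = 2229*(-1/900 + 2479)/2 = (2229/2)*(2231099/900) = 1657706557/600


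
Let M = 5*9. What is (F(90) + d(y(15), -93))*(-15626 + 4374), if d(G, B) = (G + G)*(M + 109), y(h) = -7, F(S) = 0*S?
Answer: 24259312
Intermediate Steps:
M = 45
F(S) = 0
d(G, B) = 308*G (d(G, B) = (G + G)*(45 + 109) = (2*G)*154 = 308*G)
(F(90) + d(y(15), -93))*(-15626 + 4374) = (0 + 308*(-7))*(-15626 + 4374) = (0 - 2156)*(-11252) = -2156*(-11252) = 24259312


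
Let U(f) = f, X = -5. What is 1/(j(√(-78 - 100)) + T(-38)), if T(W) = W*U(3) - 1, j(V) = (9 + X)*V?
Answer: -115/16073 - 4*I*√178/16073 ≈ -0.0071549 - 0.0033203*I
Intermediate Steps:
j(V) = 4*V (j(V) = (9 - 5)*V = 4*V)
T(W) = -1 + 3*W (T(W) = W*3 - 1 = 3*W - 1 = -1 + 3*W)
1/(j(√(-78 - 100)) + T(-38)) = 1/(4*√(-78 - 100) + (-1 + 3*(-38))) = 1/(4*√(-178) + (-1 - 114)) = 1/(4*(I*√178) - 115) = 1/(4*I*√178 - 115) = 1/(-115 + 4*I*√178)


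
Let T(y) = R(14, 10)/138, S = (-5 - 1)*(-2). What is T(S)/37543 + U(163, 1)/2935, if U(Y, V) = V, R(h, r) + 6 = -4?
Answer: 2575792/7603020645 ≈ 0.00033879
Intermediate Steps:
R(h, r) = -10 (R(h, r) = -6 - 4 = -10)
S = 12 (S = -6*(-2) = 12)
T(y) = -5/69 (T(y) = -10/138 = -10*1/138 = -5/69)
T(S)/37543 + U(163, 1)/2935 = -5/69/37543 + 1/2935 = -5/69*1/37543 + 1*(1/2935) = -5/2590467 + 1/2935 = 2575792/7603020645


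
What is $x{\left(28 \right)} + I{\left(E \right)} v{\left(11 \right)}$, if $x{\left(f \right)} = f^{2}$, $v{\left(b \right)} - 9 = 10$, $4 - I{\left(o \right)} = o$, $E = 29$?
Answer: $309$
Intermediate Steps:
$I{\left(o \right)} = 4 - o$
$v{\left(b \right)} = 19$ ($v{\left(b \right)} = 9 + 10 = 19$)
$x{\left(28 \right)} + I{\left(E \right)} v{\left(11 \right)} = 28^{2} + \left(4 - 29\right) 19 = 784 + \left(4 - 29\right) 19 = 784 - 475 = 309$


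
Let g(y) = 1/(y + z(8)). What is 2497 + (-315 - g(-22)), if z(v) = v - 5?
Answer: 41459/19 ≈ 2182.1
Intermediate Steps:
z(v) = -5 + v
g(y) = 1/(3 + y) (g(y) = 1/(y + (-5 + 8)) = 1/(y + 3) = 1/(3 + y))
2497 + (-315 - g(-22)) = 2497 + (-315 - 1/(3 - 22)) = 2497 + (-315 - 1/(-19)) = 2497 + (-315 - 1*(-1/19)) = 2497 + (-315 + 1/19) = 2497 - 5984/19 = 41459/19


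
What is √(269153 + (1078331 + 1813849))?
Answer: 7*√64517 ≈ 1778.0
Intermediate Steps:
√(269153 + (1078331 + 1813849)) = √(269153 + 2892180) = √3161333 = 7*√64517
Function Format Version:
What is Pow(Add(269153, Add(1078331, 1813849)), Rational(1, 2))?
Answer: Mul(7, Pow(64517, Rational(1, 2))) ≈ 1778.0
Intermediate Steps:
Pow(Add(269153, Add(1078331, 1813849)), Rational(1, 2)) = Pow(Add(269153, 2892180), Rational(1, 2)) = Pow(3161333, Rational(1, 2)) = Mul(7, Pow(64517, Rational(1, 2)))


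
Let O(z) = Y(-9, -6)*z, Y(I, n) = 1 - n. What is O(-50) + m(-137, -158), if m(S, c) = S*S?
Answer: 18419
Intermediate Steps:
m(S, c) = S**2
O(z) = 7*z (O(z) = (1 - 1*(-6))*z = (1 + 6)*z = 7*z)
O(-50) + m(-137, -158) = 7*(-50) + (-137)**2 = -350 + 18769 = 18419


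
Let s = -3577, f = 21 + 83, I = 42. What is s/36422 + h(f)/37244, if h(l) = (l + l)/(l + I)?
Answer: -2430350659/24756142666 ≈ -0.098172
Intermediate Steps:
f = 104
h(l) = 2*l/(42 + l) (h(l) = (l + l)/(l + 42) = (2*l)/(42 + l) = 2*l/(42 + l))
s/36422 + h(f)/37244 = -3577/36422 + (2*104/(42 + 104))/37244 = -3577*1/36422 + (2*104/146)*(1/37244) = -3577/36422 + (2*104*(1/146))*(1/37244) = -3577/36422 + (104/73)*(1/37244) = -3577/36422 + 26/679703 = -2430350659/24756142666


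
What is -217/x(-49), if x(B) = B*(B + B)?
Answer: -31/686 ≈ -0.045189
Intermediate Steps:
x(B) = 2*B**2 (x(B) = B*(2*B) = 2*B**2)
-217/x(-49) = -217/(2*(-49)**2) = -217/(2*2401) = -217/4802 = -217*1/4802 = -31/686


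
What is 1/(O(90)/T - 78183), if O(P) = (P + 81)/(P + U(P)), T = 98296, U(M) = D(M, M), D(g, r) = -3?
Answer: -2850584/222867208815 ≈ -1.2791e-5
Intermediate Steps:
U(M) = -3
O(P) = (81 + P)/(-3 + P) (O(P) = (P + 81)/(P - 3) = (81 + P)/(-3 + P))
1/(O(90)/T - 78183) = 1/(((81 + 90)/(-3 + 90))/98296 - 78183) = 1/((171/87)*(1/98296) - 78183) = 1/(((1/87)*171)*(1/98296) - 78183) = 1/((57/29)*(1/98296) - 78183) = 1/(57/2850584 - 78183) = 1/(-222867208815/2850584) = -2850584/222867208815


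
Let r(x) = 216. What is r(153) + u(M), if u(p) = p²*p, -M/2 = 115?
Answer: -12166784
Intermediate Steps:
M = -230 (M = -2*115 = -230)
u(p) = p³
r(153) + u(M) = 216 + (-230)³ = 216 - 12167000 = -12166784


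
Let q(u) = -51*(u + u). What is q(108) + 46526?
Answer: 35510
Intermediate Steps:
q(u) = -102*u
q(108) + 46526 = -102*108 + 46526 = -11016 + 46526 = 35510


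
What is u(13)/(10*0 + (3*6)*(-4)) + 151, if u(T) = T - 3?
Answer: 5431/36 ≈ 150.86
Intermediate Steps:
u(T) = -3 + T
u(13)/(10*0 + (3*6)*(-4)) + 151 = (-3 + 13)/(10*0 + (3*6)*(-4)) + 151 = 10/(0 + 18*(-4)) + 151 = 10/(0 - 72) + 151 = 10/(-72) + 151 = -1/72*10 + 151 = -5/36 + 151 = 5431/36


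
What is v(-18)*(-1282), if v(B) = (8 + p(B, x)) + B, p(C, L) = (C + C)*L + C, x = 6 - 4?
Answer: 128200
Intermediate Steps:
x = 2
p(C, L) = C + 2*C*L (p(C, L) = (2*C)*L + C = 2*C*L + C = C + 2*C*L)
v(B) = 8 + 6*B (v(B) = (8 + B*(1 + 2*2)) + B = (8 + B*(1 + 4)) + B = (8 + B*5) + B = (8 + 5*B) + B = 8 + 6*B)
v(-18)*(-1282) = (8 + 6*(-18))*(-1282) = (8 - 108)*(-1282) = -100*(-1282) = 128200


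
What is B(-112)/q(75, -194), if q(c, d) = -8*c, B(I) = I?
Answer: 14/75 ≈ 0.18667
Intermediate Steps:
B(-112)/q(75, -194) = -112/((-8*75)) = -112/(-600) = -112*(-1/600) = 14/75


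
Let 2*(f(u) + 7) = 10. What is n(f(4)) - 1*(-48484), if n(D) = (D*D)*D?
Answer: 48476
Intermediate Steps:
f(u) = -2 (f(u) = -7 + (½)*10 = -7 + 5 = -2)
n(D) = D³ (n(D) = D²*D = D³)
n(f(4)) - 1*(-48484) = (-2)³ - 1*(-48484) = -8 + 48484 = 48476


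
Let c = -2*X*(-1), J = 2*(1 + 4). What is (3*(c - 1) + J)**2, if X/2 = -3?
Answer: 841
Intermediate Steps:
X = -6 (X = 2*(-3) = -6)
J = 10 (J = 2*5 = 10)
c = -12 (c = -2*(-6)*(-1) = 12*(-1) = -12)
(3*(c - 1) + J)**2 = (3*(-12 - 1) + 10)**2 = (3*(-13) + 10)**2 = (-39 + 10)**2 = (-29)**2 = 841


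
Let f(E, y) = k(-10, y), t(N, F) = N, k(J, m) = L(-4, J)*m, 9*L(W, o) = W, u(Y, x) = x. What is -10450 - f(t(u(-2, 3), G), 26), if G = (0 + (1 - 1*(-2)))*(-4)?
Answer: -93946/9 ≈ -10438.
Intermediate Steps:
G = -12 (G = (0 + (1 + 2))*(-4) = (0 + 3)*(-4) = 3*(-4) = -12)
L(W, o) = W/9
k(J, m) = -4*m/9 (k(J, m) = ((⅑)*(-4))*m = -4*m/9)
f(E, y) = -4*y/9
-10450 - f(t(u(-2, 3), G), 26) = -10450 - (-4)*26/9 = -10450 - 1*(-104/9) = -10450 + 104/9 = -93946/9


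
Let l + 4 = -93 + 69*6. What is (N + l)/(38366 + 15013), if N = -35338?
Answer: -35021/53379 ≈ -0.65608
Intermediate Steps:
l = 317 (l = -4 + (-93 + 69*6) = -4 + (-93 + 414) = -4 + 321 = 317)
(N + l)/(38366 + 15013) = (-35338 + 317)/(38366 + 15013) = -35021/53379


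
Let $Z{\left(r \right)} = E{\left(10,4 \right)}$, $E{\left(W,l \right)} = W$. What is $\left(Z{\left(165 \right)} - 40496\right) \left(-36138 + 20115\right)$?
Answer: $648707178$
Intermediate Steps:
$Z{\left(r \right)} = 10$
$\left(Z{\left(165 \right)} - 40496\right) \left(-36138 + 20115\right) = \left(10 - 40496\right) \left(-36138 + 20115\right) = \left(-40486\right) \left(-16023\right) = 648707178$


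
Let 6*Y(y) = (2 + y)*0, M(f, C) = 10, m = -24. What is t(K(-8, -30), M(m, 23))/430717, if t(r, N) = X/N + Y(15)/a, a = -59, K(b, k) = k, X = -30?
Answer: -3/430717 ≈ -6.9651e-6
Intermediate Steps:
Y(y) = 0 (Y(y) = ((2 + y)*0)/6 = (⅙)*0 = 0)
t(r, N) = -30/N (t(r, N) = -30/N + 0/(-59) = -30/N + 0*(-1/59) = -30/N + 0 = -30/N)
t(K(-8, -30), M(m, 23))/430717 = -30/10/430717 = -30*⅒*(1/430717) = -3*1/430717 = -3/430717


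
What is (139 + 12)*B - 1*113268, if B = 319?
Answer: -65099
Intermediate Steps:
(139 + 12)*B - 1*113268 = (139 + 12)*319 - 1*113268 = 151*319 - 113268 = 48169 - 113268 = -65099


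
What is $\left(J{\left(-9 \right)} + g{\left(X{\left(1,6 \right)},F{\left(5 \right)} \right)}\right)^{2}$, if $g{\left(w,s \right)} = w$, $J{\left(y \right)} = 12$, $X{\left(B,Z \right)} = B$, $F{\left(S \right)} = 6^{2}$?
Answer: $169$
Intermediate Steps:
$F{\left(S \right)} = 36$
$\left(J{\left(-9 \right)} + g{\left(X{\left(1,6 \right)},F{\left(5 \right)} \right)}\right)^{2} = \left(12 + 1\right)^{2} = 13^{2} = 169$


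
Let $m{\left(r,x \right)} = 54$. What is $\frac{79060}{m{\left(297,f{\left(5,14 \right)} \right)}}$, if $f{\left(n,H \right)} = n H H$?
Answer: $\frac{39530}{27} \approx 1464.1$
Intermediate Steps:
$f{\left(n,H \right)} = n H^{2}$ ($f{\left(n,H \right)} = H n H = n H^{2}$)
$\frac{79060}{m{\left(297,f{\left(5,14 \right)} \right)}} = \frac{79060}{54} = 79060 \cdot \frac{1}{54} = \frac{39530}{27}$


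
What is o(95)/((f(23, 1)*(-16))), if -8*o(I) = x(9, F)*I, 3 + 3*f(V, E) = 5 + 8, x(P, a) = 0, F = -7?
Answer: 0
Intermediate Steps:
f(V, E) = 10/3 (f(V, E) = -1 + (5 + 8)/3 = -1 + (⅓)*13 = -1 + 13/3 = 10/3)
o(I) = 0 (o(I) = -0*I = -⅛*0 = 0)
o(95)/((f(23, 1)*(-16))) = 0/(((10/3)*(-16))) = 0/(-160/3) = 0*(-3/160) = 0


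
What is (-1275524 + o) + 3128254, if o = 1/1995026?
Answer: 3696244520981/1995026 ≈ 1.8527e+6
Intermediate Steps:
o = 1/1995026 ≈ 5.0125e-7
(-1275524 + o) + 3128254 = (-1275524 + 1/1995026) + 3128254 = -2544703543623/1995026 + 3128254 = 3696244520981/1995026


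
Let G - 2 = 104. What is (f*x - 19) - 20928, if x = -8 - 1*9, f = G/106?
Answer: -20964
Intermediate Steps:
G = 106 (G = 2 + 104 = 106)
f = 1 (f = 106/106 = 106*(1/106) = 1)
x = -17 (x = -8 - 9 = -17)
(f*x - 19) - 20928 = (1*(-17) - 19) - 20928 = (-17 - 19) - 20928 = -36 - 20928 = -20964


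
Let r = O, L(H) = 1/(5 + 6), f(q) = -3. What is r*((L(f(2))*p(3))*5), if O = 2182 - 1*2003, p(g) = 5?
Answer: 4475/11 ≈ 406.82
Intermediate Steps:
L(H) = 1/11
O = 179 (O = 2182 - 2003 = 179)
r = 179
r*((L(f(2))*p(3))*5) = 179*(((1/11)*5)*5) = 179*((5/11)*5) = 179*(25/11) = 4475/11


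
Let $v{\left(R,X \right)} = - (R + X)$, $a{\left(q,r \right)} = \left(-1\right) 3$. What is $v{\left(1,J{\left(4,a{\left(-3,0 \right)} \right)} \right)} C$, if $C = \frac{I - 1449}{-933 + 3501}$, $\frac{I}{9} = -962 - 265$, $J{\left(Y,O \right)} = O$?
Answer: $- \frac{1041}{107} \approx -9.729$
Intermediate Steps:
$a{\left(q,r \right)} = -3$
$I = -11043$ ($I = 9 \left(-962 - 265\right) = 9 \left(-1227\right) = -11043$)
$v{\left(R,X \right)} = - R - X$
$C = - \frac{1041}{214}$ ($C = \frac{-11043 - 1449}{-933 + 3501} = - \frac{12492}{2568} = \left(-12492\right) \frac{1}{2568} = - \frac{1041}{214} \approx -4.8645$)
$v{\left(1,J{\left(4,a{\left(-3,0 \right)} \right)} \right)} C = \left(\left(-1\right) 1 - -3\right) \left(- \frac{1041}{214}\right) = \left(-1 + 3\right) \left(- \frac{1041}{214}\right) = 2 \left(- \frac{1041}{214}\right) = - \frac{1041}{107}$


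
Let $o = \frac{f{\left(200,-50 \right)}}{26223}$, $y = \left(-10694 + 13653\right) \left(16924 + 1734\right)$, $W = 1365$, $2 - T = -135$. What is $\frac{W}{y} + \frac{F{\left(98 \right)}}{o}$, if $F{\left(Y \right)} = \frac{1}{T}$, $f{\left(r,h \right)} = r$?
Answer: $\frac{723891792453}{756363601400} \approx 0.95707$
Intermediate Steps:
$T = 137$ ($T = 2 - -135 = 2 + 135 = 137$)
$F{\left(Y \right)} = \frac{1}{137}$
$y = 55209022$ ($y = 2959 \cdot 18658 = 55209022$)
$o = \frac{200}{26223} \approx 0.0076269$
$\frac{W}{y} + \frac{F{\left(98 \right)}}{o} = \frac{1365}{55209022} + \frac{1}{137 \cdot \frac{200}{26223}} = 1365 \cdot \frac{1}{55209022} + \frac{1}{137} \cdot \frac{26223}{200} = \frac{1365}{55209022} + \frac{26223}{27400} = \frac{723891792453}{756363601400}$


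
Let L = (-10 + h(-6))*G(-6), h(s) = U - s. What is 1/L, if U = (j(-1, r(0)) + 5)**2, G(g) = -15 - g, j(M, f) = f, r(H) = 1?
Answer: -1/288 ≈ -0.0034722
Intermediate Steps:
U = 36 (U = (1 + 5)**2 = 6**2 = 36)
h(s) = 36 - s
L = -288 (L = (-10 + (36 - 1*(-6)))*(-15 - 1*(-6)) = (-10 + (36 + 6))*(-15 + 6) = (-10 + 42)*(-9) = 32*(-9) = -288)
1/L = 1/(-288) = -1/288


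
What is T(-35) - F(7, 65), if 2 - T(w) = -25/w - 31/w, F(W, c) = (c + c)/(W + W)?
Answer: -311/35 ≈ -8.8857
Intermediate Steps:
F(W, c) = c/W (F(W, c) = (2*c)/((2*W)) = (2*c)*(1/(2*W)) = c/W)
T(w) = 2 + 56/w (T(w) = 2 - (-25/w - 31/w) = 2 - (-56)/w = 2 + 56/w)
T(-35) - F(7, 65) = (2 + 56/(-35)) - 65/7 = (2 + 56*(-1/35)) - 65/7 = (2 - 8/5) - 1*65/7 = ⅖ - 65/7 = -311/35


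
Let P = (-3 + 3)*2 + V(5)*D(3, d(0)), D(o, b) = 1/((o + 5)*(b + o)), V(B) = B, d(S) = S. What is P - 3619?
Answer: -86851/24 ≈ -3618.8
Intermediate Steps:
D(o, b) = 1/((5 + o)*(b + o))
P = 5/24 (P = (-3 + 3)*2 + 5/(3² + 5*0 + 5*3 + 0*3) = 0*2 + 5/(9 + 0 + 15 + 0) = 0 + 5/24 = 5/24 ≈ 0.20833)
P - 3619 = 5/24 - 3619 = -86851/24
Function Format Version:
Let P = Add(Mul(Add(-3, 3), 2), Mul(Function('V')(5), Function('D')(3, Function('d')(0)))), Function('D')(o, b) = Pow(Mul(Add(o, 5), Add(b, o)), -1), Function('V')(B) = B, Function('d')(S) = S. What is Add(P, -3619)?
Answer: Rational(-86851, 24) ≈ -3618.8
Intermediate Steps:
Function('D')(o, b) = Mul(Pow(Add(5, o), -1), Pow(Add(b, o), -1)) (Function('D')(o, b) = Pow(Mul(Add(5, o), Add(b, o)), -1) = Mul(Pow(Add(5, o), -1), Pow(Add(b, o), -1)))
P = Rational(5, 24) (P = Add(Mul(Add(-3, 3), 2), Mul(5, Pow(Add(Pow(3, 2), Mul(5, 0), Mul(5, 3), Mul(0, 3)), -1))) = Add(Mul(0, 2), Mul(5, Pow(Add(9, 0, 15, 0), -1))) = Add(0, Mul(5, Pow(24, -1))) = Add(0, Mul(5, Rational(1, 24))) = Add(0, Rational(5, 24)) = Rational(5, 24) ≈ 0.20833)
Add(P, -3619) = Add(Rational(5, 24), -3619) = Rational(-86851, 24)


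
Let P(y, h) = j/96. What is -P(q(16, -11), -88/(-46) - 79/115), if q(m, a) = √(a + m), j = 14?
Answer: -7/48 ≈ -0.14583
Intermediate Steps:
P(y, h) = 7/48 (P(y, h) = 14/96 = 14*(1/96) = 7/48)
-P(q(16, -11), -88/(-46) - 79/115) = -1*7/48 = -7/48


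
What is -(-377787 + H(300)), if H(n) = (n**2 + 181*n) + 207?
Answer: 233280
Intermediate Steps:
H(n) = 207 + n**2 + 181*n
-(-377787 + H(300)) = -(-377787 + (207 + 300**2 + 181*300)) = -(-377787 + (207 + 90000 + 54300)) = -(-377787 + 144507) = -1*(-233280) = 233280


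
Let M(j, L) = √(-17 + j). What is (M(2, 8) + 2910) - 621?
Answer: 2289 + I*√15 ≈ 2289.0 + 3.873*I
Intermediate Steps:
(M(2, 8) + 2910) - 621 = (√(-17 + 2) + 2910) - 621 = (√(-15) + 2910) - 621 = (I*√15 + 2910) - 621 = (2910 + I*√15) - 621 = 2289 + I*√15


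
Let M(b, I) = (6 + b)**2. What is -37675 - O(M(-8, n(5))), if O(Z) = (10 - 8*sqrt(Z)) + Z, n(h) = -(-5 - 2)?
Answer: -37673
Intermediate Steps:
n(h) = 7 (n(h) = -1*(-7) = 7)
O(Z) = 10 + Z - 8*sqrt(Z)
-37675 - O(M(-8, n(5))) = -37675 - (10 + (6 - 8)**2 - 8*sqrt((6 - 8)**2)) = -37675 - (10 + (-2)**2 - 8*sqrt((-2)**2)) = -37675 - (10 + 4 - 8*sqrt(4)) = -37675 - (10 + 4 - 8*2) = -37675 - (10 + 4 - 16) = -37675 - 1*(-2) = -37675 + 2 = -37673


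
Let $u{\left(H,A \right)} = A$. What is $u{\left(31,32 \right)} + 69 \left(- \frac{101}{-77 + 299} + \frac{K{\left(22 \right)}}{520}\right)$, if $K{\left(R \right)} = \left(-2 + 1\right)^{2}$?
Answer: $\frac{14253}{19240} \approx 0.7408$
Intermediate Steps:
$K{\left(R \right)} = 1$ ($K{\left(R \right)} = \left(-1\right)^{2} = 1$)
$u{\left(31,32 \right)} + 69 \left(- \frac{101}{-77 + 299} + \frac{K{\left(22 \right)}}{520}\right) = 32 + 69 \left(- \frac{101}{-77 + 299} + 1 \cdot \frac{1}{520}\right) = 32 + 69 \left(- \frac{101}{222} + 1 \cdot \frac{1}{520}\right) = 32 + 69 \left(\left(-101\right) \frac{1}{222} + \frac{1}{520}\right) = 32 + 69 \left(- \frac{101}{222} + \frac{1}{520}\right) = 32 + 69 \left(- \frac{26149}{57720}\right) = 32 - \frac{601427}{19240} = \frac{14253}{19240}$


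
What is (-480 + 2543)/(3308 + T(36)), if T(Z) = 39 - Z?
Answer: 2063/3311 ≈ 0.62307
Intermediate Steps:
(-480 + 2543)/(3308 + T(36)) = (-480 + 2543)/(3308 + (39 - 1*36)) = 2063/(3308 + (39 - 36)) = 2063/(3308 + 3) = 2063/3311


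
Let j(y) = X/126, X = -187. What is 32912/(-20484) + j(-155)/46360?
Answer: -1780135841/1107911280 ≈ -1.6067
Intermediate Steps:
j(y) = -187/126
32912/(-20484) + j(-155)/46360 = 32912/(-20484) - 187/126/46360 = 32912*(-1/20484) - 187/126*1/46360 = -8228/5121 - 187/5841360 = -1780135841/1107911280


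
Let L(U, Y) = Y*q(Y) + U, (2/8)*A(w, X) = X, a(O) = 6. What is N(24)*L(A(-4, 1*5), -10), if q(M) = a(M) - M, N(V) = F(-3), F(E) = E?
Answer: 420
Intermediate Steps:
N(V) = -3
A(w, X) = 4*X
q(M) = 6 - M
L(U, Y) = U + Y*(6 - Y) (L(U, Y) = Y*(6 - Y) + U = U + Y*(6 - Y))
N(24)*L(A(-4, 1*5), -10) = -3*(4*(1*5) - 1*(-10)*(-6 - 10)) = -3*(4*5 - 1*(-10)*(-16)) = -3*(20 - 160) = -3*(-140) = 420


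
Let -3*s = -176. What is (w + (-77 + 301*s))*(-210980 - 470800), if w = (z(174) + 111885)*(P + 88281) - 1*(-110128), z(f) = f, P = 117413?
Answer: -15715023311000420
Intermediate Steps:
s = 176/3 (s = -⅓*(-176) = 176/3 ≈ 58.667)
w = 23049974074 (w = (174 + 111885)*(117413 + 88281) - 1*(-110128) = 112059*205694 + 110128 = 23049863946 + 110128 = 23049974074)
(w + (-77 + 301*s))*(-210980 - 470800) = (23049974074 + (-77 + 301*(176/3)))*(-210980 - 470800) = (23049974074 + (-77 + 52976/3))*(-681780) = (23049974074 + 52745/3)*(-681780) = (69149974967/3)*(-681780) = -15715023311000420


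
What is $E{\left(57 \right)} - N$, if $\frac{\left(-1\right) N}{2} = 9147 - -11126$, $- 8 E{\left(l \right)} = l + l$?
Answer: $\frac{162127}{4} \approx 40532.0$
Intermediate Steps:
$E{\left(l \right)} = - \frac{l}{4}$ ($E{\left(l \right)} = - \frac{l + l}{8} = - \frac{2 l}{8} = - \frac{l}{4}$)
$N = -40546$ ($N = - 2 \left(9147 - -11126\right) = - 2 \left(9147 + 11126\right) = \left(-2\right) 20273 = -40546$)
$E{\left(57 \right)} - N = \left(- \frac{1}{4}\right) 57 - -40546 = - \frac{57}{4} + 40546 = \frac{162127}{4}$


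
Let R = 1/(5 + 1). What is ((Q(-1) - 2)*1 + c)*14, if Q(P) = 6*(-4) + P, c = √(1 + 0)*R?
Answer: -1127/3 ≈ -375.67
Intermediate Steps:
R = ⅙ (R = 1/6 = ⅙ ≈ 0.16667)
c = ⅙ (c = √(1 + 0)*(⅙) = √1*(⅙) = 1*(⅙) = ⅙ ≈ 0.16667)
Q(P) = -24 + P
((Q(-1) - 2)*1 + c)*14 = (((-24 - 1) - 2)*1 + ⅙)*14 = ((-25 - 2)*1 + ⅙)*14 = (-27*1 + ⅙)*14 = (-27 + ⅙)*14 = -161/6*14 = -1127/3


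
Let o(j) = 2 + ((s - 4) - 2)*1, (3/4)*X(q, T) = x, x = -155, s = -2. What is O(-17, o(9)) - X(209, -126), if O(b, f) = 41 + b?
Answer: 692/3 ≈ 230.67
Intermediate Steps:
X(q, T) = -620/3 (X(q, T) = (4/3)*(-155) = -620/3)
o(j) = -6 (o(j) = 2 + ((-2 - 4) - 2)*1 = 2 + (-6 - 2)*1 = 2 - 8*1 = 2 - 8 = -6)
O(-17, o(9)) - X(209, -126) = (41 - 17) - 1*(-620/3) = 24 + 620/3 = 692/3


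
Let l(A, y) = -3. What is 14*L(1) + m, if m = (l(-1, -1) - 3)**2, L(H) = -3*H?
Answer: -6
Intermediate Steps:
m = 36 (m = (-3 - 3)**2 = (-6)**2 = 36)
14*L(1) + m = 14*(-3*1) + 36 = 14*(-3) + 36 = -42 + 36 = -6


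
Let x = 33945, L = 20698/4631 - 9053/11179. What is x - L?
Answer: 1757141460306/51769949 ≈ 33941.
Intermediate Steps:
L = 189458499/51769949 (L = 20698*(1/4631) - 9053*1/11179 = 20698/4631 - 9053/11179 = 189458499/51769949 ≈ 3.6596)
x - L = 33945 - 1*189458499/51769949 = 33945 - 189458499/51769949 = 1757141460306/51769949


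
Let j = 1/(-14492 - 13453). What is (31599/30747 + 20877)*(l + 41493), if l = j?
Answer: 27568136024597656/31823145 ≈ 8.6629e+8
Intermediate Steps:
j = -1/27945 (j = 1/(-27945) = -1/27945 ≈ -3.5785e-5)
l = -1/27945 ≈ -3.5785e-5
(31599/30747 + 20877)*(l + 41493) = (31599/30747 + 20877)*(-1/27945 + 41493) = (31599*(1/30747) + 20877)*(1159521884/27945) = (10533/10249 + 20877)*(1159521884/27945) = (213978906/10249)*(1159521884/27945) = 27568136024597656/31823145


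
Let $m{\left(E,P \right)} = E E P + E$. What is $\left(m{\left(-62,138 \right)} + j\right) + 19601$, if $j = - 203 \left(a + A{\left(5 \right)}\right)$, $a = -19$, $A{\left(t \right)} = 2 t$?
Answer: $551838$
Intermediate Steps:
$m{\left(E,P \right)} = E + P E^{2}$ ($m{\left(E,P \right)} = E^{2} P + E = P E^{2} + E = E + P E^{2}$)
$j = 1827$ ($j = - 203 \left(-19 + 2 \cdot 5\right) = - 203 \left(-19 + 10\right) = \left(-203\right) \left(-9\right) = 1827$)
$\left(m{\left(-62,138 \right)} + j\right) + 19601 = \left(- 62 \left(1 - 8556\right) + 1827\right) + 19601 = \left(\left(-62\right) \left(-8555\right) + 1827\right) + 19601 = \left(530410 + 1827\right) + 19601 = 532237 + 19601 = 551838$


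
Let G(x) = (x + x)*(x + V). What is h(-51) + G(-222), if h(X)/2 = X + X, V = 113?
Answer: 48192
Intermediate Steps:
G(x) = 2*x*(113 + x) (G(x) = (x + x)*(x + 113) = (2*x)*(113 + x) = 2*x*(113 + x))
h(X) = 4*X (h(X) = 2*(X + X) = 2*(2*X) = 4*X)
h(-51) + G(-222) = 4*(-51) + 2*(-222)*(113 - 222) = -204 + 2*(-222)*(-109) = -204 + 48396 = 48192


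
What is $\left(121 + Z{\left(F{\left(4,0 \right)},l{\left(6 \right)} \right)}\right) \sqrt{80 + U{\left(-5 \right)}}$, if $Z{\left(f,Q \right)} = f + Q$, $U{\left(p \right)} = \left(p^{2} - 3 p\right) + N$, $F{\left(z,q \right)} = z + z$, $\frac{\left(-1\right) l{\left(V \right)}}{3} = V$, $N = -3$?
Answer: $333 \sqrt{13} \approx 1200.6$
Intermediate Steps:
$l{\left(V \right)} = - 3 V$
$F{\left(z,q \right)} = 2 z$
$U{\left(p \right)} = -3 + p^{2} - 3 p$ ($U{\left(p \right)} = \left(p^{2} - 3 p\right) - 3 = -3 + p^{2} - 3 p$)
$Z{\left(f,Q \right)} = Q + f$
$\left(121 + Z{\left(F{\left(4,0 \right)},l{\left(6 \right)} \right)}\right) \sqrt{80 + U{\left(-5 \right)}} = \left(121 + \left(\left(-3\right) 6 + 2 \cdot 4\right)\right) \sqrt{80 - \left(-12 - 25\right)} = \left(121 + \left(-18 + 8\right)\right) \sqrt{80 + \left(-3 + 25 + 15\right)} = \left(121 - 10\right) \sqrt{80 + 37} = 111 \sqrt{117} = 111 \cdot 3 \sqrt{13} = 333 \sqrt{13}$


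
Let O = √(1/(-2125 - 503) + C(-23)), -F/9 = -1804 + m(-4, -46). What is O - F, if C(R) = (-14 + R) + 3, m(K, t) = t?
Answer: -16650 + I*√6522769/438 ≈ -16650.0 + 5.831*I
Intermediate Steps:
C(R) = -11 + R
F = 16650 (F = -9*(-1804 - 46) = -9*(-1850) = 16650)
O = I*√6522769/438 (O = √(1/(-2125 - 503) + (-11 - 23)) = √(1/(-2628) - 34) = √(-1/2628 - 34) = √(-89353/2628) = I*√6522769/438 ≈ 5.831*I)
O - F = I*√6522769/438 - 1*16650 = I*√6522769/438 - 16650 = -16650 + I*√6522769/438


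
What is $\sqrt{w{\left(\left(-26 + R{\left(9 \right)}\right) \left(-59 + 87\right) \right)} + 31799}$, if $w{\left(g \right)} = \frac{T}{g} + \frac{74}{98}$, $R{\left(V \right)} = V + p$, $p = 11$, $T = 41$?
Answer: $\frac{5 \sqrt{8975094}}{84} \approx 178.32$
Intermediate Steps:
$R{\left(V \right)} = 11 + V$ ($R{\left(V \right)} = V + 11 = 11 + V$)
$w{\left(g \right)} = \frac{37}{49} + \frac{41}{g}$ ($w{\left(g \right)} = \frac{41}{g} + \frac{74}{98} = \frac{41}{g} + 74 \cdot \frac{1}{98} = \frac{41}{g} + \frac{37}{49} = \frac{37}{49} + \frac{41}{g}$)
$\sqrt{w{\left(\left(-26 + R{\left(9 \right)}\right) \left(-59 + 87\right) \right)} + 31799} = \sqrt{\left(\frac{37}{49} + \frac{41}{\left(-26 + \left(11 + 9\right)\right) \left(-59 + 87\right)}\right) + 31799} = \sqrt{\left(\frac{37}{49} + \frac{41}{\left(-26 + 20\right) 28}\right) + 31799} = \sqrt{\left(\frac{37}{49} + \frac{41}{\left(-6\right) 28}\right) + 31799} = \sqrt{\left(\frac{37}{49} + \frac{41}{-168}\right) + 31799} = \sqrt{\left(\frac{37}{49} + 41 \left(- \frac{1}{168}\right)\right) + 31799} = \sqrt{\left(\frac{37}{49} - \frac{41}{168}\right) + 31799} = \sqrt{\frac{601}{1176} + 31799} = \sqrt{\frac{37396225}{1176}} = \frac{5 \sqrt{8975094}}{84}$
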